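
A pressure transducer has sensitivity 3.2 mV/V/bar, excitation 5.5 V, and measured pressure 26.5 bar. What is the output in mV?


Output = sensitivity * Vex * P.
Vout = 3.2 * 5.5 * 26.5
Vout = 17.6 * 26.5
Vout = 466.4 mV

466.4 mV


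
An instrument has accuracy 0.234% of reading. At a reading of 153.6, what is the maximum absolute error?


Absolute error = (accuracy% / 100) * reading.
Error = (0.234 / 100) * 153.6
Error = 0.00234 * 153.6
Error = 0.3594

0.3594


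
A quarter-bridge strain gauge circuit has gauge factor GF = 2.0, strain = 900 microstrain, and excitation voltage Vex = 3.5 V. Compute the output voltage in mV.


Quarter bridge output: Vout = (GF * epsilon * Vex) / 4.
Vout = (2.0 * 900e-6 * 3.5) / 4
Vout = 0.0063 / 4 V
Vout = 0.001575 V = 1.575 mV

1.575 mV


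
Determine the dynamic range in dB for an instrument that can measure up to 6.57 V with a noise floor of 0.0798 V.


Dynamic range = 20 * log10(Vmax / Vnoise).
DR = 20 * log10(6.57 / 0.0798)
DR = 20 * log10(82.33)
DR = 38.31 dB

38.31 dB


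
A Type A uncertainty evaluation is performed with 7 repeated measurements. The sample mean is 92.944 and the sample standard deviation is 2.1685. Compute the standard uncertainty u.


The standard uncertainty for Type A evaluation is u = s / sqrt(n).
u = 2.1685 / sqrt(7)
u = 2.1685 / 2.6458
u = 0.8196

0.8196


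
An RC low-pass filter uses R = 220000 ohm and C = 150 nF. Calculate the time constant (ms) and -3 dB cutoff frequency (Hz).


Time constant: tau = R * C.
tau = 220000 * 1.50e-07 = 0.033 s
tau = 33.0 ms
Cutoff frequency: fc = 1 / (2*pi*R*C).
fc = 1 / (2*pi*0.033) = 4.82 Hz

tau = 33.0 ms, fc = 4.82 Hz


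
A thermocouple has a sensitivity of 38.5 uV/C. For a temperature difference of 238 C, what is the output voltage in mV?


The thermocouple output V = sensitivity * dT.
V = 38.5 uV/C * 238 C
V = 9163.0 uV
V = 9.163 mV

9.163 mV


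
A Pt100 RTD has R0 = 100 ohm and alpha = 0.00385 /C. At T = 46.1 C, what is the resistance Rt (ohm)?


The RTD equation: Rt = R0 * (1 + alpha * T).
Rt = 100 * (1 + 0.00385 * 46.1)
Rt = 100 * (1 + 0.177485)
Rt = 100 * 1.177485
Rt = 117.748 ohm

117.748 ohm


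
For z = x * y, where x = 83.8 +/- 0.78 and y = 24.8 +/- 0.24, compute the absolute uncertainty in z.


For a product z = x*y, the relative uncertainty is:
uz/z = sqrt((ux/x)^2 + (uy/y)^2)
Relative uncertainties: ux/x = 0.78/83.8 = 0.009308
uy/y = 0.24/24.8 = 0.009677
z = 83.8 * 24.8 = 2078.2
uz = 2078.2 * sqrt(0.009308^2 + 0.009677^2) = 27.905

27.905


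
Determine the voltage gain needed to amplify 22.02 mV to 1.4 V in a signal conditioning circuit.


Gain = Vout / Vin (converting to same units).
G = 1.4 V / 22.02 mV
G = 1400.0 mV / 22.02 mV
G = 63.58

63.58


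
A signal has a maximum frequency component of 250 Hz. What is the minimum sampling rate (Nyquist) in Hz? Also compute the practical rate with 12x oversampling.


By Nyquist theorem, fs_min = 2 * fmax.
fs_min = 2 * 250 = 500 Hz
Practical rate = 12 * fs_min = 12 * 500 = 6000 Hz

fs_min = 500 Hz, fs_practical = 6000 Hz


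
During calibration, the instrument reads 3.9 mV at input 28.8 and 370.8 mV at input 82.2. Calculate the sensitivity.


Sensitivity = (y2 - y1) / (x2 - x1).
S = (370.8 - 3.9) / (82.2 - 28.8)
S = 366.9 / 53.4
S = 6.8708 mV/unit

6.8708 mV/unit


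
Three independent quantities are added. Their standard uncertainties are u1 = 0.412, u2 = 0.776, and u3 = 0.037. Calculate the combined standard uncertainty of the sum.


For a sum of independent quantities, uc = sqrt(u1^2 + u2^2 + u3^2).
uc = sqrt(0.412^2 + 0.776^2 + 0.037^2)
uc = sqrt(0.169744 + 0.602176 + 0.001369)
uc = 0.8794

0.8794


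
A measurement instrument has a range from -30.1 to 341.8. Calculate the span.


Span = upper range - lower range.
Span = 341.8 - (-30.1)
Span = 371.9

371.9


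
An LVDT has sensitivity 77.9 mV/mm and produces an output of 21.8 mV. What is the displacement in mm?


Displacement = Vout / sensitivity.
d = 21.8 / 77.9
d = 0.28 mm

0.28 mm


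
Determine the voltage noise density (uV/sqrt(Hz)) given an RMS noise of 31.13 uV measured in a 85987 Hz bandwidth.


Noise spectral density = Vrms / sqrt(BW).
NSD = 31.13 / sqrt(85987)
NSD = 31.13 / 293.2354
NSD = 0.1062 uV/sqrt(Hz)

0.1062 uV/sqrt(Hz)


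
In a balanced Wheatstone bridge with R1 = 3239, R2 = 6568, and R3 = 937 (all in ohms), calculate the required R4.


At balance: R1*R4 = R2*R3, so R4 = R2*R3/R1.
R4 = 6568 * 937 / 3239
R4 = 6154216 / 3239
R4 = 1900.04 ohm

1900.04 ohm


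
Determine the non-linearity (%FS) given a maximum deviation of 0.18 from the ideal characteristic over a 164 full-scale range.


Linearity error = (max deviation / full scale) * 100%.
Linearity = (0.18 / 164) * 100
Linearity = 0.11 %FS

0.11 %FS


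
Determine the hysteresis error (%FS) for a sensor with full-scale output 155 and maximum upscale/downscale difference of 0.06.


Hysteresis = (max difference / full scale) * 100%.
H = (0.06 / 155) * 100
H = 0.039 %FS

0.039 %FS


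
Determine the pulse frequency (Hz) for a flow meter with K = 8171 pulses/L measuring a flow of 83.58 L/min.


Frequency = K * Q / 60 (converting L/min to L/s).
f = 8171 * 83.58 / 60
f = 682932.18 / 60
f = 11382.2 Hz

11382.2 Hz


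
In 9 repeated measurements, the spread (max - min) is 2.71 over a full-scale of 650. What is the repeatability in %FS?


Repeatability = (spread / full scale) * 100%.
R = (2.71 / 650) * 100
R = 0.417 %FS

0.417 %FS


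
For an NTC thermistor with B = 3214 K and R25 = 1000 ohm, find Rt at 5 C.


NTC thermistor equation: Rt = R25 * exp(B * (1/T - 1/T25)).
T in Kelvin: 278.15 K, T25 = 298.15 K
1/T - 1/T25 = 1/278.15 - 1/298.15 = 0.00024117
B * (1/T - 1/T25) = 3214 * 0.00024117 = 0.7751
Rt = 1000 * exp(0.7751) = 2170.8 ohm

2170.8 ohm


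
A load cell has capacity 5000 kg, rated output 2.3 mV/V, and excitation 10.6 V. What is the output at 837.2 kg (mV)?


Vout = rated_output * Vex * (load / capacity).
Vout = 2.3 * 10.6 * (837.2 / 5000)
Vout = 2.3 * 10.6 * 0.16744
Vout = 4.082 mV

4.082 mV


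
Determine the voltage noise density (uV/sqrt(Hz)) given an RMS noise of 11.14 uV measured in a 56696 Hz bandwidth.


Noise spectral density = Vrms / sqrt(BW).
NSD = 11.14 / sqrt(56696)
NSD = 11.14 / 238.1092
NSD = 0.0468 uV/sqrt(Hz)

0.0468 uV/sqrt(Hz)


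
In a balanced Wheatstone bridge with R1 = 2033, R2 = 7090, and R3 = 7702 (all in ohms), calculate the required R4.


At balance: R1*R4 = R2*R3, so R4 = R2*R3/R1.
R4 = 7090 * 7702 / 2033
R4 = 54607180 / 2033
R4 = 26860.39 ohm

26860.39 ohm


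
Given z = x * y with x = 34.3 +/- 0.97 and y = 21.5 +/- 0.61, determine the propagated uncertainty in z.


For a product z = x*y, the relative uncertainty is:
uz/z = sqrt((ux/x)^2 + (uy/y)^2)
Relative uncertainties: ux/x = 0.97/34.3 = 0.02828
uy/y = 0.61/21.5 = 0.028372
z = 34.3 * 21.5 = 737.4
uz = 737.4 * sqrt(0.02828^2 + 0.028372^2) = 29.542

29.542


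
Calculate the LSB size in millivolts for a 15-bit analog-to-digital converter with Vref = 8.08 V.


The resolution (LSB) of an ADC is Vref / 2^n.
LSB = 8.08 / 2^15
LSB = 8.08 / 32768
LSB = 0.00024658 V = 0.24658203 mV

0.24658203 mV


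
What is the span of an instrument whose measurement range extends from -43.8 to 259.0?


Span = upper range - lower range.
Span = 259.0 - (-43.8)
Span = 302.8

302.8


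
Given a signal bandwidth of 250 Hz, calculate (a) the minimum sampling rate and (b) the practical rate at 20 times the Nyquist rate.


By Nyquist theorem, fs_min = 2 * fmax.
fs_min = 2 * 250 = 500 Hz
Practical rate = 20 * fs_min = 20 * 500 = 10000 Hz

fs_min = 500 Hz, fs_practical = 10000 Hz


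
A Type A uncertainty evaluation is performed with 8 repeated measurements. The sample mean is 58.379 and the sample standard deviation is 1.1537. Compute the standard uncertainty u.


The standard uncertainty for Type A evaluation is u = s / sqrt(n).
u = 1.1537 / sqrt(8)
u = 1.1537 / 2.8284
u = 0.4079

0.4079


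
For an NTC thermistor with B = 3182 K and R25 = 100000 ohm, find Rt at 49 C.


NTC thermistor equation: Rt = R25 * exp(B * (1/T - 1/T25)).
T in Kelvin: 322.15 K, T25 = 298.15 K
1/T - 1/T25 = 1/322.15 - 1/298.15 = -0.00024987
B * (1/T - 1/T25) = 3182 * -0.00024987 = -0.7951
Rt = 100000 * exp(-0.7951) = 45153.9 ohm

45153.9 ohm


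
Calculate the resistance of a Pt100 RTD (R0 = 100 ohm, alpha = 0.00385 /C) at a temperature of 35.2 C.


The RTD equation: Rt = R0 * (1 + alpha * T).
Rt = 100 * (1 + 0.00385 * 35.2)
Rt = 100 * (1 + 0.13552)
Rt = 100 * 1.13552
Rt = 113.552 ohm

113.552 ohm


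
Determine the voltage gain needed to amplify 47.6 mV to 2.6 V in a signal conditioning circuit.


Gain = Vout / Vin (converting to same units).
G = 2.6 V / 47.6 mV
G = 2600.0 mV / 47.6 mV
G = 54.62

54.62


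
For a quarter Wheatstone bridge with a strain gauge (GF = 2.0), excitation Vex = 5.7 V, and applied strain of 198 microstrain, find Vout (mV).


Quarter bridge output: Vout = (GF * epsilon * Vex) / 4.
Vout = (2.0 * 198e-6 * 5.7) / 4
Vout = 0.0022572 / 4 V
Vout = 0.0005643 V = 0.5643 mV

0.5643 mV


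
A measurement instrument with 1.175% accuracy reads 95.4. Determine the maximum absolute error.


Absolute error = (accuracy% / 100) * reading.
Error = (1.175 / 100) * 95.4
Error = 0.01175 * 95.4
Error = 1.121

1.121


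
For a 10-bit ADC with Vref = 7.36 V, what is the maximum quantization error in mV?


The maximum quantization error is +/- LSB/2.
LSB = Vref / 2^n = 7.36 / 1024 = 0.0071875 V
Max error = LSB / 2 = 0.0071875 / 2 = 0.00359375 V
Max error = 3.5938 mV

3.5938 mV


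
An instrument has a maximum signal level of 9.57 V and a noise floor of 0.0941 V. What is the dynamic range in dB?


Dynamic range = 20 * log10(Vmax / Vnoise).
DR = 20 * log10(9.57 / 0.0941)
DR = 20 * log10(101.7)
DR = 40.15 dB

40.15 dB


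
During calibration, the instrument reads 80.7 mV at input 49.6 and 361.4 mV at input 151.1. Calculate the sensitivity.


Sensitivity = (y2 - y1) / (x2 - x1).
S = (361.4 - 80.7) / (151.1 - 49.6)
S = 280.7 / 101.5
S = 2.7655 mV/unit

2.7655 mV/unit


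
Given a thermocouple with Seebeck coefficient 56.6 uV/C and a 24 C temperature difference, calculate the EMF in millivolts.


The thermocouple output V = sensitivity * dT.
V = 56.6 uV/C * 24 C
V = 1358.4 uV
V = 1.358 mV

1.358 mV


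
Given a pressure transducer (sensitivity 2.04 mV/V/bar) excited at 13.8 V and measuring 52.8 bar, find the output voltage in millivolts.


Output = sensitivity * Vex * P.
Vout = 2.04 * 13.8 * 52.8
Vout = 28.152 * 52.8
Vout = 1486.43 mV

1486.43 mV


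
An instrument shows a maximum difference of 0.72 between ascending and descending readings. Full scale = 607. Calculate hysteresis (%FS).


Hysteresis = (max difference / full scale) * 100%.
H = (0.72 / 607) * 100
H = 0.119 %FS

0.119 %FS


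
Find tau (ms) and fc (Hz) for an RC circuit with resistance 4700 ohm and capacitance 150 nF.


Time constant: tau = R * C.
tau = 4700 * 1.50e-07 = 0.000705 s
tau = 0.705 ms
Cutoff frequency: fc = 1 / (2*pi*R*C).
fc = 1 / (2*pi*0.000705) = 225.75 Hz

tau = 0.705 ms, fc = 225.75 Hz


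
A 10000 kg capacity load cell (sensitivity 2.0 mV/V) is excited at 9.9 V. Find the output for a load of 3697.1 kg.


Vout = rated_output * Vex * (load / capacity).
Vout = 2.0 * 9.9 * (3697.1 / 10000)
Vout = 2.0 * 9.9 * 0.36971
Vout = 7.32 mV

7.32 mV


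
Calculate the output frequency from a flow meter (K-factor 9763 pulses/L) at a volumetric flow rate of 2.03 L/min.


Frequency = K * Q / 60 (converting L/min to L/s).
f = 9763 * 2.03 / 60
f = 19818.89 / 60
f = 330.31 Hz

330.31 Hz


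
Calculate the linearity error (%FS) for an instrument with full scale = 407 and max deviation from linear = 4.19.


Linearity error = (max deviation / full scale) * 100%.
Linearity = (4.19 / 407) * 100
Linearity = 1.029 %FS

1.029 %FS


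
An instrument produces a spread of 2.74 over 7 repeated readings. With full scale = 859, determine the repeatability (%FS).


Repeatability = (spread / full scale) * 100%.
R = (2.74 / 859) * 100
R = 0.319 %FS

0.319 %FS


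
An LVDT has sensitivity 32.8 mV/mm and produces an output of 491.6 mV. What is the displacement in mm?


Displacement = Vout / sensitivity.
d = 491.6 / 32.8
d = 14.988 mm

14.988 mm


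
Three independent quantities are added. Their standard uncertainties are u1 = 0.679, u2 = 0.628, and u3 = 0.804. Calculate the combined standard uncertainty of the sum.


For a sum of independent quantities, uc = sqrt(u1^2 + u2^2 + u3^2).
uc = sqrt(0.679^2 + 0.628^2 + 0.804^2)
uc = sqrt(0.461041 + 0.394384 + 0.646416)
uc = 1.2255

1.2255


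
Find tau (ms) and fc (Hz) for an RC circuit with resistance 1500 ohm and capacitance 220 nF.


Time constant: tau = R * C.
tau = 1500 * 2.20e-07 = 0.00033 s
tau = 0.33 ms
Cutoff frequency: fc = 1 / (2*pi*R*C).
fc = 1 / (2*pi*0.00033) = 482.29 Hz

tau = 0.33 ms, fc = 482.29 Hz


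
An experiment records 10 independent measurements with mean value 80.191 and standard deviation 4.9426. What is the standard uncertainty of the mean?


The standard uncertainty for Type A evaluation is u = s / sqrt(n).
u = 4.9426 / sqrt(10)
u = 4.9426 / 3.1623
u = 1.563

1.563


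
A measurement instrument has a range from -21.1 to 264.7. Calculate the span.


Span = upper range - lower range.
Span = 264.7 - (-21.1)
Span = 285.8

285.8


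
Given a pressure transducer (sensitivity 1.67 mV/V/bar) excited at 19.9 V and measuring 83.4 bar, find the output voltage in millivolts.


Output = sensitivity * Vex * P.
Vout = 1.67 * 19.9 * 83.4
Vout = 33.233 * 83.4
Vout = 2771.63 mV

2771.63 mV


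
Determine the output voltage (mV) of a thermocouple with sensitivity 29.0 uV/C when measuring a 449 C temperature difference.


The thermocouple output V = sensitivity * dT.
V = 29.0 uV/C * 449 C
V = 13021.0 uV
V = 13.021 mV

13.021 mV


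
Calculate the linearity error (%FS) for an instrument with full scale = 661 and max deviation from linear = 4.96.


Linearity error = (max deviation / full scale) * 100%.
Linearity = (4.96 / 661) * 100
Linearity = 0.75 %FS

0.75 %FS


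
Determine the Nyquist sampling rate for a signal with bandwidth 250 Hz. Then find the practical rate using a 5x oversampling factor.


By Nyquist theorem, fs_min = 2 * fmax.
fs_min = 2 * 250 = 500 Hz
Practical rate = 5 * fs_min = 5 * 500 = 2500 Hz

fs_min = 500 Hz, fs_practical = 2500 Hz


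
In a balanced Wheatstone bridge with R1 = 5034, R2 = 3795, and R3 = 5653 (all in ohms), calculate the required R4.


At balance: R1*R4 = R2*R3, so R4 = R2*R3/R1.
R4 = 3795 * 5653 / 5034
R4 = 21453135 / 5034
R4 = 4261.65 ohm

4261.65 ohm


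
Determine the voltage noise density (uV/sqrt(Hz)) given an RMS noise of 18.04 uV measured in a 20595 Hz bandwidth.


Noise spectral density = Vrms / sqrt(BW).
NSD = 18.04 / sqrt(20595)
NSD = 18.04 / 143.5096
NSD = 0.1257 uV/sqrt(Hz)

0.1257 uV/sqrt(Hz)


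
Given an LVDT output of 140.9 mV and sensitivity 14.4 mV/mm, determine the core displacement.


Displacement = Vout / sensitivity.
d = 140.9 / 14.4
d = 9.785 mm

9.785 mm


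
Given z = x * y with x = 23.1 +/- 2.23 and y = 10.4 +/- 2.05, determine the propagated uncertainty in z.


For a product z = x*y, the relative uncertainty is:
uz/z = sqrt((ux/x)^2 + (uy/y)^2)
Relative uncertainties: ux/x = 2.23/23.1 = 0.096537
uy/y = 2.05/10.4 = 0.197115
z = 23.1 * 10.4 = 240.2
uz = 240.2 * sqrt(0.096537^2 + 0.197115^2) = 52.729

52.729


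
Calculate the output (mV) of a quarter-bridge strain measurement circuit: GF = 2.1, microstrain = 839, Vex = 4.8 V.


Quarter bridge output: Vout = (GF * epsilon * Vex) / 4.
Vout = (2.1 * 839e-6 * 4.8) / 4
Vout = 0.00845712 / 4 V
Vout = 0.00211428 V = 2.1143 mV

2.1143 mV


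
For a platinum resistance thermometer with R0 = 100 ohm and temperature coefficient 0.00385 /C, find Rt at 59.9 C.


The RTD equation: Rt = R0 * (1 + alpha * T).
Rt = 100 * (1 + 0.00385 * 59.9)
Rt = 100 * (1 + 0.230615)
Rt = 100 * 1.230615
Rt = 123.061 ohm

123.061 ohm


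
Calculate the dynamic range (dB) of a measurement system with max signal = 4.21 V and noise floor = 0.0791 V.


Dynamic range = 20 * log10(Vmax / Vnoise).
DR = 20 * log10(4.21 / 0.0791)
DR = 20 * log10(53.22)
DR = 34.52 dB

34.52 dB


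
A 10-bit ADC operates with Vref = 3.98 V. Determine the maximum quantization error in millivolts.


The maximum quantization error is +/- LSB/2.
LSB = Vref / 2^n = 3.98 / 1024 = 0.00388672 V
Max error = LSB / 2 = 0.00388672 / 2 = 0.00194336 V
Max error = 1.9434 mV

1.9434 mV


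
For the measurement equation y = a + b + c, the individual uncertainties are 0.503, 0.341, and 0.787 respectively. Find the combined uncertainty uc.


For a sum of independent quantities, uc = sqrt(u1^2 + u2^2 + u3^2).
uc = sqrt(0.503^2 + 0.341^2 + 0.787^2)
uc = sqrt(0.253009 + 0.116281 + 0.619369)
uc = 0.9943

0.9943


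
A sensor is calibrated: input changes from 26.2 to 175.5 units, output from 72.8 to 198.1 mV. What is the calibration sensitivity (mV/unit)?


Sensitivity = (y2 - y1) / (x2 - x1).
S = (198.1 - 72.8) / (175.5 - 26.2)
S = 125.3 / 149.3
S = 0.8392 mV/unit

0.8392 mV/unit


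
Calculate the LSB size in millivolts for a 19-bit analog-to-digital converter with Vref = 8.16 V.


The resolution (LSB) of an ADC is Vref / 2^n.
LSB = 8.16 / 2^19
LSB = 8.16 / 524288
LSB = 1.556e-05 V = 0.01556396 mV

0.01556396 mV


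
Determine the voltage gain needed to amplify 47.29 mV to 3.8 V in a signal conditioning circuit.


Gain = Vout / Vin (converting to same units).
G = 3.8 V / 47.29 mV
G = 3800.0 mV / 47.29 mV
G = 80.36

80.36


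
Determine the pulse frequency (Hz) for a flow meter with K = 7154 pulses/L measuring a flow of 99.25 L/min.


Frequency = K * Q / 60 (converting L/min to L/s).
f = 7154 * 99.25 / 60
f = 710034.5 / 60
f = 11833.91 Hz

11833.91 Hz


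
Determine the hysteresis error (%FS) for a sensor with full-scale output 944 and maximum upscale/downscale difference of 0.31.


Hysteresis = (max difference / full scale) * 100%.
H = (0.31 / 944) * 100
H = 0.033 %FS

0.033 %FS


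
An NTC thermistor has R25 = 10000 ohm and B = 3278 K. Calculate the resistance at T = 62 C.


NTC thermistor equation: Rt = R25 * exp(B * (1/T - 1/T25)).
T in Kelvin: 335.15 K, T25 = 298.15 K
1/T - 1/T25 = 1/335.15 - 1/298.15 = -0.00037028
B * (1/T - 1/T25) = 3278 * -0.00037028 = -1.2138
Rt = 10000 * exp(-1.2138) = 2970.7 ohm

2970.7 ohm


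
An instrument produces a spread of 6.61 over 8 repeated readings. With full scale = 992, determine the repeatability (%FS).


Repeatability = (spread / full scale) * 100%.
R = (6.61 / 992) * 100
R = 0.666 %FS

0.666 %FS


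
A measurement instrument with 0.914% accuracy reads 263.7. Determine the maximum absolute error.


Absolute error = (accuracy% / 100) * reading.
Error = (0.914 / 100) * 263.7
Error = 0.00914 * 263.7
Error = 2.4102

2.4102


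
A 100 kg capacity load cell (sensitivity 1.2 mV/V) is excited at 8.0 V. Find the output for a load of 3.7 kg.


Vout = rated_output * Vex * (load / capacity).
Vout = 1.2 * 8.0 * (3.7 / 100)
Vout = 1.2 * 8.0 * 0.037
Vout = 0.355 mV

0.355 mV


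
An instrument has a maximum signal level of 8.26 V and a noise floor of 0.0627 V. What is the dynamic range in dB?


Dynamic range = 20 * log10(Vmax / Vnoise).
DR = 20 * log10(8.26 / 0.0627)
DR = 20 * log10(131.74)
DR = 42.39 dB

42.39 dB


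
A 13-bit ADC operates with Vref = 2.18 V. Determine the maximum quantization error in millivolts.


The maximum quantization error is +/- LSB/2.
LSB = Vref / 2^n = 2.18 / 8192 = 0.00026611 V
Max error = LSB / 2 = 0.00026611 / 2 = 0.00013306 V
Max error = 0.1331 mV

0.1331 mV


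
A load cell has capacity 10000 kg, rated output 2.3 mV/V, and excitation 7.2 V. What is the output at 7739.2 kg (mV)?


Vout = rated_output * Vex * (load / capacity).
Vout = 2.3 * 7.2 * (7739.2 / 10000)
Vout = 2.3 * 7.2 * 0.77392
Vout = 12.816 mV

12.816 mV


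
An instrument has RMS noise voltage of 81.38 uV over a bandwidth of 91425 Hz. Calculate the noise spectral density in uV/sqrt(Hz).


Noise spectral density = Vrms / sqrt(BW).
NSD = 81.38 / sqrt(91425)
NSD = 81.38 / 302.3657
NSD = 0.2691 uV/sqrt(Hz)

0.2691 uV/sqrt(Hz)


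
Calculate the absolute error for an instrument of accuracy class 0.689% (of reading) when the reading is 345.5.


Absolute error = (accuracy% / 100) * reading.
Error = (0.689 / 100) * 345.5
Error = 0.00689 * 345.5
Error = 2.3805

2.3805


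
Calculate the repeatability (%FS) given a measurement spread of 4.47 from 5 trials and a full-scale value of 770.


Repeatability = (spread / full scale) * 100%.
R = (4.47 / 770) * 100
R = 0.581 %FS

0.581 %FS


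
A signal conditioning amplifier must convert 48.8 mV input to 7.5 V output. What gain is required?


Gain = Vout / Vin (converting to same units).
G = 7.5 V / 48.8 mV
G = 7500.0 mV / 48.8 mV
G = 153.69

153.69


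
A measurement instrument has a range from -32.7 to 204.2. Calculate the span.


Span = upper range - lower range.
Span = 204.2 - (-32.7)
Span = 236.9

236.9


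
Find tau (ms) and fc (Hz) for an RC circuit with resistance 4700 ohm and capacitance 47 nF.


Time constant: tau = R * C.
tau = 4700 * 4.70e-08 = 0.0002209 s
tau = 0.2209 ms
Cutoff frequency: fc = 1 / (2*pi*R*C).
fc = 1 / (2*pi*0.0002209) = 720.48 Hz

tau = 0.2209 ms, fc = 720.48 Hz


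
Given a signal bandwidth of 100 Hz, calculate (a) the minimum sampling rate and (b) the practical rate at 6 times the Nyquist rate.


By Nyquist theorem, fs_min = 2 * fmax.
fs_min = 2 * 100 = 200 Hz
Practical rate = 6 * fs_min = 6 * 200 = 1200 Hz

fs_min = 200 Hz, fs_practical = 1200 Hz


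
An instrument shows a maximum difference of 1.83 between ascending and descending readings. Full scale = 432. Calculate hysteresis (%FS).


Hysteresis = (max difference / full scale) * 100%.
H = (1.83 / 432) * 100
H = 0.424 %FS

0.424 %FS


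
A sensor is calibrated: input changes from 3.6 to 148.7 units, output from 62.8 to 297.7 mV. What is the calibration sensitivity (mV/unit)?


Sensitivity = (y2 - y1) / (x2 - x1).
S = (297.7 - 62.8) / (148.7 - 3.6)
S = 234.9 / 145.1
S = 1.6189 mV/unit

1.6189 mV/unit


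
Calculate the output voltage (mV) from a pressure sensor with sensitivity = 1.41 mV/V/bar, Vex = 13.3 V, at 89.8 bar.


Output = sensitivity * Vex * P.
Vout = 1.41 * 13.3 * 89.8
Vout = 18.753 * 89.8
Vout = 1684.02 mV

1684.02 mV


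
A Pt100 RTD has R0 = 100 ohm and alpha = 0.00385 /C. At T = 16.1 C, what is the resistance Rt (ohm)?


The RTD equation: Rt = R0 * (1 + alpha * T).
Rt = 100 * (1 + 0.00385 * 16.1)
Rt = 100 * (1 + 0.061985)
Rt = 100 * 1.061985
Rt = 106.198 ohm

106.198 ohm


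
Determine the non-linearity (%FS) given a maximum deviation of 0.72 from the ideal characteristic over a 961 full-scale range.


Linearity error = (max deviation / full scale) * 100%.
Linearity = (0.72 / 961) * 100
Linearity = 0.075 %FS

0.075 %FS


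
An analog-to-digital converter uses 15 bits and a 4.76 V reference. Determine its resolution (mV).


The resolution (LSB) of an ADC is Vref / 2^n.
LSB = 4.76 / 2^15
LSB = 4.76 / 32768
LSB = 0.00014526 V = 0.14526367 mV

0.14526367 mV


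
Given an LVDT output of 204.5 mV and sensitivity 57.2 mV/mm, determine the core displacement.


Displacement = Vout / sensitivity.
d = 204.5 / 57.2
d = 3.575 mm

3.575 mm


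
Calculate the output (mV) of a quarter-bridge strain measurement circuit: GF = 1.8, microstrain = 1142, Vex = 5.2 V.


Quarter bridge output: Vout = (GF * epsilon * Vex) / 4.
Vout = (1.8 * 1142e-6 * 5.2) / 4
Vout = 0.01068912 / 4 V
Vout = 0.00267228 V = 2.6723 mV

2.6723 mV


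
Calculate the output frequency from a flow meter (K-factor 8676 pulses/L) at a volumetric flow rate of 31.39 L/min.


Frequency = K * Q / 60 (converting L/min to L/s).
f = 8676 * 31.39 / 60
f = 272339.64 / 60
f = 4538.99 Hz

4538.99 Hz


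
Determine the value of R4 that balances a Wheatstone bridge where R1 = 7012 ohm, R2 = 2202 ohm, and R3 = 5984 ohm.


At balance: R1*R4 = R2*R3, so R4 = R2*R3/R1.
R4 = 2202 * 5984 / 7012
R4 = 13176768 / 7012
R4 = 1879.17 ohm

1879.17 ohm


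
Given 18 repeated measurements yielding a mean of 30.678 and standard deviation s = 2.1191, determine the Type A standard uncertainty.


The standard uncertainty for Type A evaluation is u = s / sqrt(n).
u = 2.1191 / sqrt(18)
u = 2.1191 / 4.2426
u = 0.4995

0.4995


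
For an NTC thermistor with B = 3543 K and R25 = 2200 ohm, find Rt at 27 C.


NTC thermistor equation: Rt = R25 * exp(B * (1/T - 1/T25)).
T in Kelvin: 300.15 K, T25 = 298.15 K
1/T - 1/T25 = 1/300.15 - 1/298.15 = -2.235e-05
B * (1/T - 1/T25) = 3543 * -2.235e-05 = -0.0792
Rt = 2200 * exp(-0.0792) = 2032.5 ohm

2032.5 ohm


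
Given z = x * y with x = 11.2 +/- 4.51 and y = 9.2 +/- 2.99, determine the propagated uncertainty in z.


For a product z = x*y, the relative uncertainty is:
uz/z = sqrt((ux/x)^2 + (uy/y)^2)
Relative uncertainties: ux/x = 4.51/11.2 = 0.402679
uy/y = 2.99/9.2 = 0.325
z = 11.2 * 9.2 = 103.0
uz = 103.0 * sqrt(0.402679^2 + 0.325^2) = 53.32

53.32


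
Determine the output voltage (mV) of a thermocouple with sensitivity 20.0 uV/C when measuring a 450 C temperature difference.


The thermocouple output V = sensitivity * dT.
V = 20.0 uV/C * 450 C
V = 9000.0 uV
V = 9.0 mV

9.0 mV


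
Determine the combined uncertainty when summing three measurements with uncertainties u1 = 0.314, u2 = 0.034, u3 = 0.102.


For a sum of independent quantities, uc = sqrt(u1^2 + u2^2 + u3^2).
uc = sqrt(0.314^2 + 0.034^2 + 0.102^2)
uc = sqrt(0.098596 + 0.001156 + 0.010404)
uc = 0.3319

0.3319


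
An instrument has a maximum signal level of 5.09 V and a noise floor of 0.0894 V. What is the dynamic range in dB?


Dynamic range = 20 * log10(Vmax / Vnoise).
DR = 20 * log10(5.09 / 0.0894)
DR = 20 * log10(56.94)
DR = 35.11 dB

35.11 dB


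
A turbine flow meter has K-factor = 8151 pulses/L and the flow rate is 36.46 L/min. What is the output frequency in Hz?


Frequency = K * Q / 60 (converting L/min to L/s).
f = 8151 * 36.46 / 60
f = 297185.46 / 60
f = 4953.09 Hz

4953.09 Hz


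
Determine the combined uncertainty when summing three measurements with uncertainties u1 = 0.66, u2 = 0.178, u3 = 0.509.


For a sum of independent quantities, uc = sqrt(u1^2 + u2^2 + u3^2).
uc = sqrt(0.66^2 + 0.178^2 + 0.509^2)
uc = sqrt(0.4356 + 0.031684 + 0.259081)
uc = 0.8523

0.8523


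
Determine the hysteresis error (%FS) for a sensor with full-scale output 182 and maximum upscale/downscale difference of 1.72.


Hysteresis = (max difference / full scale) * 100%.
H = (1.72 / 182) * 100
H = 0.945 %FS

0.945 %FS


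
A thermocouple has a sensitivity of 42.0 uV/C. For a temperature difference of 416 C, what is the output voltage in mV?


The thermocouple output V = sensitivity * dT.
V = 42.0 uV/C * 416 C
V = 17472.0 uV
V = 17.472 mV

17.472 mV


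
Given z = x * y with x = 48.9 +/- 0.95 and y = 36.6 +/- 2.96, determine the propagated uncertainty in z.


For a product z = x*y, the relative uncertainty is:
uz/z = sqrt((ux/x)^2 + (uy/y)^2)
Relative uncertainties: ux/x = 0.95/48.9 = 0.019427
uy/y = 2.96/36.6 = 0.080874
z = 48.9 * 36.6 = 1789.7
uz = 1789.7 * sqrt(0.019427^2 + 0.080874^2) = 148.862

148.862


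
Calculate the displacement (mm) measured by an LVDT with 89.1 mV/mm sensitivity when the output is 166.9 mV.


Displacement = Vout / sensitivity.
d = 166.9 / 89.1
d = 1.873 mm

1.873 mm


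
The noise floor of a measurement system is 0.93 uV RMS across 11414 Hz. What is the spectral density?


Noise spectral density = Vrms / sqrt(BW).
NSD = 0.93 / sqrt(11414)
NSD = 0.93 / 106.8363
NSD = 0.0087 uV/sqrt(Hz)

0.0087 uV/sqrt(Hz)


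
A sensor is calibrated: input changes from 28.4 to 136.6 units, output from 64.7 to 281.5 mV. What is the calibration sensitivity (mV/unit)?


Sensitivity = (y2 - y1) / (x2 - x1).
S = (281.5 - 64.7) / (136.6 - 28.4)
S = 216.8 / 108.2
S = 2.0037 mV/unit

2.0037 mV/unit


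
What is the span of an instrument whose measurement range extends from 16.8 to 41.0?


Span = upper range - lower range.
Span = 41.0 - (16.8)
Span = 24.2

24.2


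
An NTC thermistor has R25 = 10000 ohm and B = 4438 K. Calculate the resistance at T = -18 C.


NTC thermistor equation: Rt = R25 * exp(B * (1/T - 1/T25)).
T in Kelvin: 255.15 K, T25 = 298.15 K
1/T - 1/T25 = 1/255.15 - 1/298.15 = 0.00056525
B * (1/T - 1/T25) = 4438 * 0.00056525 = 2.5086
Rt = 10000 * exp(2.5086) = 122872.9 ohm

122872.9 ohm


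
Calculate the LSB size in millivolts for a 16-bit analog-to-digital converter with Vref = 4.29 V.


The resolution (LSB) of an ADC is Vref / 2^n.
LSB = 4.29 / 2^16
LSB = 4.29 / 65536
LSB = 6.546e-05 V = 0.06546021 mV

0.06546021 mV


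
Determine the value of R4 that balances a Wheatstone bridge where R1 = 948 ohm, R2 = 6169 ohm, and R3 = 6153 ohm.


At balance: R1*R4 = R2*R3, so R4 = R2*R3/R1.
R4 = 6169 * 6153 / 948
R4 = 37957857 / 948
R4 = 40039.93 ohm

40039.93 ohm


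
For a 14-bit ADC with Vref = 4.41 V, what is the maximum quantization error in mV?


The maximum quantization error is +/- LSB/2.
LSB = Vref / 2^n = 4.41 / 16384 = 0.00026917 V
Max error = LSB / 2 = 0.00026917 / 2 = 0.00013458 V
Max error = 0.1346 mV

0.1346 mV


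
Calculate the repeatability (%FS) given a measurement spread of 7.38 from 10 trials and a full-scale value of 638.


Repeatability = (spread / full scale) * 100%.
R = (7.38 / 638) * 100
R = 1.157 %FS

1.157 %FS


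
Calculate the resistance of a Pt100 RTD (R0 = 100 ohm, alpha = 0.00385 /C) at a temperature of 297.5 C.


The RTD equation: Rt = R0 * (1 + alpha * T).
Rt = 100 * (1 + 0.00385 * 297.5)
Rt = 100 * (1 + 1.145375)
Rt = 100 * 2.145375
Rt = 214.537 ohm

214.537 ohm


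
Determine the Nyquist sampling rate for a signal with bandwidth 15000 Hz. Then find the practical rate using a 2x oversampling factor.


By Nyquist theorem, fs_min = 2 * fmax.
fs_min = 2 * 15000 = 30000 Hz
Practical rate = 2 * fs_min = 2 * 30000 = 60000 Hz

fs_min = 30000 Hz, fs_practical = 60000 Hz


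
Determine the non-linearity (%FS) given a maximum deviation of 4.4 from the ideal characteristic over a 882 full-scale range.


Linearity error = (max deviation / full scale) * 100%.
Linearity = (4.4 / 882) * 100
Linearity = 0.499 %FS

0.499 %FS


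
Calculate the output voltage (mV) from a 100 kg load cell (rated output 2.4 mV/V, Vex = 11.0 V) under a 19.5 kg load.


Vout = rated_output * Vex * (load / capacity).
Vout = 2.4 * 11.0 * (19.5 / 100)
Vout = 2.4 * 11.0 * 0.195
Vout = 5.148 mV

5.148 mV


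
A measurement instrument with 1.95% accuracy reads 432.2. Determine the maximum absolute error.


Absolute error = (accuracy% / 100) * reading.
Error = (1.95 / 100) * 432.2
Error = 0.0195 * 432.2
Error = 8.4279

8.4279


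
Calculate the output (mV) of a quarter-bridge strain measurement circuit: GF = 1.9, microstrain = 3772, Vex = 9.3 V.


Quarter bridge output: Vout = (GF * epsilon * Vex) / 4.
Vout = (1.9 * 3772e-6 * 9.3) / 4
Vout = 0.06665124 / 4 V
Vout = 0.01666281 V = 16.6628 mV

16.6628 mV


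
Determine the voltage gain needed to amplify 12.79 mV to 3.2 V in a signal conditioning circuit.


Gain = Vout / Vin (converting to same units).
G = 3.2 V / 12.79 mV
G = 3200.0 mV / 12.79 mV
G = 250.2

250.2


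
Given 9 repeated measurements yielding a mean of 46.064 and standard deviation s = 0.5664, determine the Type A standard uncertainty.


The standard uncertainty for Type A evaluation is u = s / sqrt(n).
u = 0.5664 / sqrt(9)
u = 0.5664 / 3.0
u = 0.1888

0.1888


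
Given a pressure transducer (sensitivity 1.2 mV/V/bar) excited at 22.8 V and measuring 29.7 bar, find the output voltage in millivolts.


Output = sensitivity * Vex * P.
Vout = 1.2 * 22.8 * 29.7
Vout = 27.36 * 29.7
Vout = 812.59 mV

812.59 mV


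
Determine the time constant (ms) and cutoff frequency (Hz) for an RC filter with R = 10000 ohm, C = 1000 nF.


Time constant: tau = R * C.
tau = 10000 * 1.00e-06 = 0.01 s
tau = 10.0 ms
Cutoff frequency: fc = 1 / (2*pi*R*C).
fc = 1 / (2*pi*0.01) = 15.92 Hz

tau = 10.0 ms, fc = 15.92 Hz


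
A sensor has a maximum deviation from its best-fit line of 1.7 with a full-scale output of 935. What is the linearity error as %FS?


Linearity error = (max deviation / full scale) * 100%.
Linearity = (1.7 / 935) * 100
Linearity = 0.182 %FS

0.182 %FS


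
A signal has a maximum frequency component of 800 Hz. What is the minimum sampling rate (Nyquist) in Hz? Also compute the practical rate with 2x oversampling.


By Nyquist theorem, fs_min = 2 * fmax.
fs_min = 2 * 800 = 1600 Hz
Practical rate = 2 * fs_min = 2 * 1600 = 3200 Hz

fs_min = 1600 Hz, fs_practical = 3200 Hz


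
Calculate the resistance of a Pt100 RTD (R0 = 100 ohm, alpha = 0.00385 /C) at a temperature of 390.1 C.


The RTD equation: Rt = R0 * (1 + alpha * T).
Rt = 100 * (1 + 0.00385 * 390.1)
Rt = 100 * (1 + 1.501885)
Rt = 100 * 2.501885
Rt = 250.189 ohm

250.189 ohm


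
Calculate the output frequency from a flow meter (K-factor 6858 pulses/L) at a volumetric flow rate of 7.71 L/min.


Frequency = K * Q / 60 (converting L/min to L/s).
f = 6858 * 7.71 / 60
f = 52875.18 / 60
f = 881.25 Hz

881.25 Hz


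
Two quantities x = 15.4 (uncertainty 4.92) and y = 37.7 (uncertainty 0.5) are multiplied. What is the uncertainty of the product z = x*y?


For a product z = x*y, the relative uncertainty is:
uz/z = sqrt((ux/x)^2 + (uy/y)^2)
Relative uncertainties: ux/x = 4.92/15.4 = 0.319481
uy/y = 0.5/37.7 = 0.013263
z = 15.4 * 37.7 = 580.6
uz = 580.6 * sqrt(0.319481^2 + 0.013263^2) = 185.644

185.644


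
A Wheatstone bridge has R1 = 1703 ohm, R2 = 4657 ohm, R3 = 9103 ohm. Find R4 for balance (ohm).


At balance: R1*R4 = R2*R3, so R4 = R2*R3/R1.
R4 = 4657 * 9103 / 1703
R4 = 42392671 / 1703
R4 = 24892.94 ohm

24892.94 ohm


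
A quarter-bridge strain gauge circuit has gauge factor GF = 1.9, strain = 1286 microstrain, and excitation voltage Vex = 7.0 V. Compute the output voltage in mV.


Quarter bridge output: Vout = (GF * epsilon * Vex) / 4.
Vout = (1.9 * 1286e-6 * 7.0) / 4
Vout = 0.0171038 / 4 V
Vout = 0.00427595 V = 4.276 mV

4.276 mV


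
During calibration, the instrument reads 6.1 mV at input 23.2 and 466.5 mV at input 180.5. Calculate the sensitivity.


Sensitivity = (y2 - y1) / (x2 - x1).
S = (466.5 - 6.1) / (180.5 - 23.2)
S = 460.4 / 157.3
S = 2.9269 mV/unit

2.9269 mV/unit


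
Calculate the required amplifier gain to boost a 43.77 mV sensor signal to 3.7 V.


Gain = Vout / Vin (converting to same units).
G = 3.7 V / 43.77 mV
G = 3700.0 mV / 43.77 mV
G = 84.53

84.53


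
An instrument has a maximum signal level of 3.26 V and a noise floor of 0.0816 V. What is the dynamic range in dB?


Dynamic range = 20 * log10(Vmax / Vnoise).
DR = 20 * log10(3.26 / 0.0816)
DR = 20 * log10(39.95)
DR = 32.03 dB

32.03 dB


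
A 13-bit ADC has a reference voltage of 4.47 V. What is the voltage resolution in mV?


The resolution (LSB) of an ADC is Vref / 2^n.
LSB = 4.47 / 2^13
LSB = 4.47 / 8192
LSB = 0.00054565 V = 0.5456543 mV

0.5456543 mV


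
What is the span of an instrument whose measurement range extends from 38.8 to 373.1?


Span = upper range - lower range.
Span = 373.1 - (38.8)
Span = 334.3

334.3


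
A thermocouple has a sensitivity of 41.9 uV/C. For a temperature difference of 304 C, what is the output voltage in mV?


The thermocouple output V = sensitivity * dT.
V = 41.9 uV/C * 304 C
V = 12737.6 uV
V = 12.738 mV

12.738 mV


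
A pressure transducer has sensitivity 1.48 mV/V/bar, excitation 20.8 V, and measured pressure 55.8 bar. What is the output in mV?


Output = sensitivity * Vex * P.
Vout = 1.48 * 20.8 * 55.8
Vout = 30.784 * 55.8
Vout = 1717.75 mV

1717.75 mV


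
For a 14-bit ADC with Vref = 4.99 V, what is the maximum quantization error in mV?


The maximum quantization error is +/- LSB/2.
LSB = Vref / 2^n = 4.99 / 16384 = 0.00030457 V
Max error = LSB / 2 = 0.00030457 / 2 = 0.00015228 V
Max error = 0.1523 mV

0.1523 mV


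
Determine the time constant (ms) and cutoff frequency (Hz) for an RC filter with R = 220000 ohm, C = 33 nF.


Time constant: tau = R * C.
tau = 220000 * 3.30e-08 = 0.00726 s
tau = 7.26 ms
Cutoff frequency: fc = 1 / (2*pi*R*C).
fc = 1 / (2*pi*0.00726) = 21.92 Hz

tau = 7.26 ms, fc = 21.92 Hz


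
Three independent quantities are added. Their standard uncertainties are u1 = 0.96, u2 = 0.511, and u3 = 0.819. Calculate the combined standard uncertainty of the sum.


For a sum of independent quantities, uc = sqrt(u1^2 + u2^2 + u3^2).
uc = sqrt(0.96^2 + 0.511^2 + 0.819^2)
uc = sqrt(0.9216 + 0.261121 + 0.670761)
uc = 1.3614

1.3614


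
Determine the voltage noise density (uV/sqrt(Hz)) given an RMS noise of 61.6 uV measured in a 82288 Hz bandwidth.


Noise spectral density = Vrms / sqrt(BW).
NSD = 61.6 / sqrt(82288)
NSD = 61.6 / 286.8589
NSD = 0.2147 uV/sqrt(Hz)

0.2147 uV/sqrt(Hz)


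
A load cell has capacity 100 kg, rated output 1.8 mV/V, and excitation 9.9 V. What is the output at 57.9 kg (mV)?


Vout = rated_output * Vex * (load / capacity).
Vout = 1.8 * 9.9 * (57.9 / 100)
Vout = 1.8 * 9.9 * 0.579
Vout = 10.318 mV

10.318 mV


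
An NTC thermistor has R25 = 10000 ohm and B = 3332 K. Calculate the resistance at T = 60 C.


NTC thermistor equation: Rt = R25 * exp(B * (1/T - 1/T25)).
T in Kelvin: 333.15 K, T25 = 298.15 K
1/T - 1/T25 = 1/333.15 - 1/298.15 = -0.00035237
B * (1/T - 1/T25) = 3332 * -0.00035237 = -1.1741
Rt = 10000 * exp(-1.1741) = 3091.0 ohm

3091.0 ohm


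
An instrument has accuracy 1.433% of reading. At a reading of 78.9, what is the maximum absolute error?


Absolute error = (accuracy% / 100) * reading.
Error = (1.433 / 100) * 78.9
Error = 0.01433 * 78.9
Error = 1.1306

1.1306


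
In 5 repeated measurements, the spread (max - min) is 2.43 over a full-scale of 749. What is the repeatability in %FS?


Repeatability = (spread / full scale) * 100%.
R = (2.43 / 749) * 100
R = 0.324 %FS

0.324 %FS


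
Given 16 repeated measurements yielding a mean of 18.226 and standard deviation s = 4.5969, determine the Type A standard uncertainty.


The standard uncertainty for Type A evaluation is u = s / sqrt(n).
u = 4.5969 / sqrt(16)
u = 4.5969 / 4.0
u = 1.1492

1.1492


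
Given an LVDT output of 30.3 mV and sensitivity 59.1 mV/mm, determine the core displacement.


Displacement = Vout / sensitivity.
d = 30.3 / 59.1
d = 0.513 mm

0.513 mm


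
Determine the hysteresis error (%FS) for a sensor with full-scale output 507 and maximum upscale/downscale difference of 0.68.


Hysteresis = (max difference / full scale) * 100%.
H = (0.68 / 507) * 100
H = 0.134 %FS

0.134 %FS


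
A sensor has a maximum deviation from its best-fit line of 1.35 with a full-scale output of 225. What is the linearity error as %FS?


Linearity error = (max deviation / full scale) * 100%.
Linearity = (1.35 / 225) * 100
Linearity = 0.6 %FS

0.6 %FS


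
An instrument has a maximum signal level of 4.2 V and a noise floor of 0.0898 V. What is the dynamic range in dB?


Dynamic range = 20 * log10(Vmax / Vnoise).
DR = 20 * log10(4.2 / 0.0898)
DR = 20 * log10(46.77)
DR = 33.4 dB

33.4 dB


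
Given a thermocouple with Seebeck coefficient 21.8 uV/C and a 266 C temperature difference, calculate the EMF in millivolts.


The thermocouple output V = sensitivity * dT.
V = 21.8 uV/C * 266 C
V = 5798.8 uV
V = 5.799 mV

5.799 mV


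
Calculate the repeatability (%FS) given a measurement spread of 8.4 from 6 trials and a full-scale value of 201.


Repeatability = (spread / full scale) * 100%.
R = (8.4 / 201) * 100
R = 4.179 %FS

4.179 %FS
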